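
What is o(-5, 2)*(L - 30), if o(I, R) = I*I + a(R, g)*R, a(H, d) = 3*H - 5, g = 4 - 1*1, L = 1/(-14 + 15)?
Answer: -783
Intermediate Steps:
L = 1 (L = 1/1 = 1)
g = 3 (g = 4 - 1 = 3)
a(H, d) = -5 + 3*H
o(I, R) = I**2 + R*(-5 + 3*R) (o(I, R) = I*I + (-5 + 3*R)*R = I**2 + R*(-5 + 3*R))
o(-5, 2)*(L - 30) = ((-5)**2 + 2*(-5 + 3*2))*(1 - 30) = (25 + 2*(-5 + 6))*(-29) = (25 + 2*1)*(-29) = (25 + 2)*(-29) = 27*(-29) = -783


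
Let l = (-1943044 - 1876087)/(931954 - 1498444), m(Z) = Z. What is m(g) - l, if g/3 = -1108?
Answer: -1886831891/566490 ≈ -3330.7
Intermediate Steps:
g = -3324 (g = 3*(-1108) = -3324)
l = 3819131/566490 (l = -3819131/(-566490) = -3819131*(-1/566490) = 3819131/566490 ≈ 6.7417)
m(g) - l = -3324 - 1*3819131/566490 = -3324 - 3819131/566490 = -1886831891/566490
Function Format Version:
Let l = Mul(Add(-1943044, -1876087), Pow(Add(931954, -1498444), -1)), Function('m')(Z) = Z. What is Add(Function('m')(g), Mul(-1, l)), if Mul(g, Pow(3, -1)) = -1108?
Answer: Rational(-1886831891, 566490) ≈ -3330.7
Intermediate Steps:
g = -3324 (g = Mul(3, -1108) = -3324)
l = Rational(3819131, 566490) (l = Mul(-3819131, Pow(-566490, -1)) = Mul(-3819131, Rational(-1, 566490)) = Rational(3819131, 566490) ≈ 6.7417)
Add(Function('m')(g), Mul(-1, l)) = Add(-3324, Mul(-1, Rational(3819131, 566490))) = Add(-3324, Rational(-3819131, 566490)) = Rational(-1886831891, 566490)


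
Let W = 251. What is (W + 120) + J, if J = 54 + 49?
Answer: 474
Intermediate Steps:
J = 103
(W + 120) + J = (251 + 120) + 103 = 371 + 103 = 474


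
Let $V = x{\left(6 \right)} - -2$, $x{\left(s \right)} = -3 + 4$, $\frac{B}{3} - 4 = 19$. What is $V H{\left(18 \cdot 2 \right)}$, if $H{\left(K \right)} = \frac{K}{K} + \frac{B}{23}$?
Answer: $12$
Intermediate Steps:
$B = 69$ ($B = 12 + 3 \cdot 19 = 12 + 57 = 69$)
$x{\left(s \right)} = 1$
$H{\left(K \right)} = 4$ ($H{\left(K \right)} = \frac{K}{K} + \frac{69}{23} = 1 + 69 \cdot \frac{1}{23} = 1 + 3 = 4$)
$V = 3$ ($V = 1 - -2 = 1 + 2 = 3$)
$V H{\left(18 \cdot 2 \right)} = 3 \cdot 4 = 12$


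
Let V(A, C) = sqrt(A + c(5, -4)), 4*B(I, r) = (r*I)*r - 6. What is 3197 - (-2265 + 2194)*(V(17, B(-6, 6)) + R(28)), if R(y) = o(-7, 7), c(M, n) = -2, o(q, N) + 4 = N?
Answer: 3410 + 71*sqrt(15) ≈ 3685.0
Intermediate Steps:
o(q, N) = -4 + N
R(y) = 3 (R(y) = -4 + 7 = 3)
B(I, r) = -3/2 + I*r**2/4 (B(I, r) = ((r*I)*r - 6)/4 = ((I*r)*r - 6)/4 = (I*r**2 - 6)/4 = (-6 + I*r**2)/4 = -3/2 + I*r**2/4)
V(A, C) = sqrt(-2 + A) (V(A, C) = sqrt(A - 2) = sqrt(-2 + A))
3197 - (-2265 + 2194)*(V(17, B(-6, 6)) + R(28)) = 3197 - (-2265 + 2194)*(sqrt(-2 + 17) + 3) = 3197 - (-71)*(sqrt(15) + 3) = 3197 - (-71)*(3 + sqrt(15)) = 3197 - (-213 - 71*sqrt(15)) = 3197 + (213 + 71*sqrt(15)) = 3410 + 71*sqrt(15)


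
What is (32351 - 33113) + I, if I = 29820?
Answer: 29058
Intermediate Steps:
(32351 - 33113) + I = (32351 - 33113) + 29820 = -762 + 29820 = 29058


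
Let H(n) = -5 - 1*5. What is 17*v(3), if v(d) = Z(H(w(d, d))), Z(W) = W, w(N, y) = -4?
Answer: -170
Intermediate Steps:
H(n) = -10 (H(n) = -5 - 5 = -10)
v(d) = -10
17*v(3) = 17*(-10) = -170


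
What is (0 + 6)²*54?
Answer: 1944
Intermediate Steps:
(0 + 6)²*54 = 6²*54 = 36*54 = 1944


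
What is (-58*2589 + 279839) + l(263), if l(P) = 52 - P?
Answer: 129466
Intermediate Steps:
(-58*2589 + 279839) + l(263) = (-58*2589 + 279839) + (52 - 1*263) = (-150162 + 279839) + (52 - 263) = 129677 - 211 = 129466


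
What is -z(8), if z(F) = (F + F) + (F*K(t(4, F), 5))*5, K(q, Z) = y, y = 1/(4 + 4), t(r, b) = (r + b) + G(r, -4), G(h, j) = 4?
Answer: -21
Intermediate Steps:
t(r, b) = 4 + b + r (t(r, b) = (r + b) + 4 = (b + r) + 4 = 4 + b + r)
y = ⅛ (y = 1/8 = ⅛ ≈ 0.12500)
K(q, Z) = ⅛
z(F) = 21*F/8 (z(F) = (F + F) + (F*(⅛))*5 = 2*F + (F/8)*5 = 2*F + 5*F/8 = 21*F/8)
-z(8) = -21*8/8 = -1*21 = -21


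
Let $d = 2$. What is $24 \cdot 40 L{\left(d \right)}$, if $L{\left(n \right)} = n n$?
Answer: $3840$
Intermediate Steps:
$L{\left(n \right)} = n^{2}$
$24 \cdot 40 L{\left(d \right)} = 24 \cdot 40 \cdot 2^{2} = 960 \cdot 4 = 3840$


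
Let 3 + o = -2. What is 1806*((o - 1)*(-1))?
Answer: 10836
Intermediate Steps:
o = -5 (o = -3 - 2 = -5)
1806*((o - 1)*(-1)) = 1806*((-5 - 1)*(-1)) = 1806*(-6*(-1)) = 1806*6 = 10836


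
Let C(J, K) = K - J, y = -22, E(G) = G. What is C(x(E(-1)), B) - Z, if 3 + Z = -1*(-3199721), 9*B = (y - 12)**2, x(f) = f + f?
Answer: -28796288/9 ≈ -3.1996e+6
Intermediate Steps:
x(f) = 2*f
B = 1156/9 (B = (-22 - 12)**2/9 = (1/9)*(-34)**2 = (1/9)*1156 = 1156/9 ≈ 128.44)
Z = 3199718 (Z = -3 - 1*(-3199721) = -3 + 3199721 = 3199718)
C(x(E(-1)), B) - Z = (1156/9 - 2*(-1)) - 1*3199718 = (1156/9 - 1*(-2)) - 3199718 = (1156/9 + 2) - 3199718 = 1174/9 - 3199718 = -28796288/9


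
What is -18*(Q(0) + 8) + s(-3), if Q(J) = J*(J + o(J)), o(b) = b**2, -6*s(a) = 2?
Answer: -433/3 ≈ -144.33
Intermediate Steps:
s(a) = -1/3 (s(a) = -1/6*2 = -1/3)
Q(J) = J*(J + J**2)
-18*(Q(0) + 8) + s(-3) = -18*(0**2*(1 + 0) + 8) - 1/3 = -18*(0*1 + 8) - 1/3 = -18*(0 + 8) - 1/3 = -18*8 - 1/3 = -144 - 1/3 = -433/3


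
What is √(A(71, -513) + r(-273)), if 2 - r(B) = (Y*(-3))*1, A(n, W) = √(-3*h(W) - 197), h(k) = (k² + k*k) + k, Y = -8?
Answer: √(-22 + 2*I*√394418) ≈ 24.842 + 25.281*I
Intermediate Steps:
h(k) = k + 2*k² (h(k) = (k² + k²) + k = 2*k² + k = k + 2*k²)
A(n, W) = √(-197 - 3*W*(1 + 2*W)) (A(n, W) = √(-3*W*(1 + 2*W) - 197) = √(-197 - 3*W*(1 + 2*W)))
r(B) = -22 (r(B) = 2 - (-8*(-3)) = 2 - 24 = -22)
√(A(71, -513) + r(-273)) = √(√(-197 - 3*(-513)*(1 + 2*(-513))) - 22) = √(√(-197 - 3*(-513)*(1 - 1026)) - 22) = √(√(-197 - 3*(-513)*(-1025)) - 22) = √(√(-197 - 1577475) - 22) = √(√(-1577672) - 22) = √(2*I*√394418 - 22) = √(-22 + 2*I*√394418)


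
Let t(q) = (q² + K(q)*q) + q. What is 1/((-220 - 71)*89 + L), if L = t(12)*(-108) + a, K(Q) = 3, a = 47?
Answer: -1/46588 ≈ -2.1465e-5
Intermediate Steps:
t(q) = q² + 4*q (t(q) = (q² + 3*q) + q = q² + 4*q)
L = -20689 (L = (12*(4 + 12))*(-108) + 47 = (12*16)*(-108) + 47 = 192*(-108) + 47 = -20736 + 47 = -20689)
1/((-220 - 71)*89 + L) = 1/((-220 - 71)*89 - 20689) = 1/(-291*89 - 20689) = 1/(-25899 - 20689) = 1/(-46588) = -1/46588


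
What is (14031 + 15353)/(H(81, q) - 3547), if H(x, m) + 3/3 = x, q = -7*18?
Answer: -29384/3467 ≈ -8.4753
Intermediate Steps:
q = -126
H(x, m) = -1 + x
(14031 + 15353)/(H(81, q) - 3547) = (14031 + 15353)/((-1 + 81) - 3547) = 29384/(80 - 3547) = 29384/(-3467) = 29384*(-1/3467) = -29384/3467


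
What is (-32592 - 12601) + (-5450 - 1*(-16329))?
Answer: -34314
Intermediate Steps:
(-32592 - 12601) + (-5450 - 1*(-16329)) = -45193 + (-5450 + 16329) = -45193 + 10879 = -34314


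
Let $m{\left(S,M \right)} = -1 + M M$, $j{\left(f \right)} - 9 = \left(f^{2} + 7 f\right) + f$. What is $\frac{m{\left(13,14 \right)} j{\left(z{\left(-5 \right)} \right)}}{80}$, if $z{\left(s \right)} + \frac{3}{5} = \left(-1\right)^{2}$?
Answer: $\frac{12051}{400} \approx 30.128$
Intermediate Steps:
$z{\left(s \right)} = \frac{2}{5}$ ($z{\left(s \right)} = - \frac{3}{5} + \left(-1\right)^{2} = - \frac{3}{5} + 1 = \frac{2}{5}$)
$j{\left(f \right)} = 9 + f^{2} + 8 f$ ($j{\left(f \right)} = 9 + \left(\left(f^{2} + 7 f\right) + f\right) = 9 + \left(f^{2} + 8 f\right) = 9 + f^{2} + 8 f$)
$m{\left(S,M \right)} = -1 + M^{2}$
$\frac{m{\left(13,14 \right)} j{\left(z{\left(-5 \right)} \right)}}{80} = \frac{\left(-1 + 14^{2}\right) \left(9 + \left(\frac{2}{5}\right)^{2} + 8 \cdot \frac{2}{5}\right)}{80} = \left(-1 + 196\right) \left(9 + \frac{4}{25} + \frac{16}{5}\right) \frac{1}{80} = 195 \cdot \frac{309}{25} \cdot \frac{1}{80} = \frac{12051}{5} \cdot \frac{1}{80} = \frac{12051}{400}$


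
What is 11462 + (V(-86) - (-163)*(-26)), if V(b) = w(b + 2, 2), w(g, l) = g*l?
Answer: 7056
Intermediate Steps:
V(b) = 4 + 2*b (V(b) = (b + 2)*2 = (2 + b)*2 = 4 + 2*b)
11462 + (V(-86) - (-163)*(-26)) = 11462 + ((4 + 2*(-86)) - (-163)*(-26)) = 11462 + ((4 - 172) - 1*4238) = 11462 + (-168 - 4238) = 11462 - 4406 = 7056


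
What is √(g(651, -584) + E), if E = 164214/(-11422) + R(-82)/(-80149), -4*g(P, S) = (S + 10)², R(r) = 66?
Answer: 4*I*√1078798039437627759565/457730939 ≈ 287.02*I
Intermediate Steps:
g(P, S) = -(10 + S)²/4 (g(P, S) = -(S + 10)²/4 = -(10 + S)²/4)
E = -6581170869/457730939 (E = 164214/(-11422) + 66/(-80149) = 164214*(-1/11422) + 66*(-1/80149) = -82107/5711 - 66/80149 = -6581170869/457730939 ≈ -14.378)
√(g(651, -584) + E) = √(-(10 - 584)²/4 - 6581170869/457730939) = √(-¼*(-574)² - 6581170869/457730939) = √(-¼*329476 - 6581170869/457730939) = √(-82369 - 6581170869/457730939) = √(-37709420885360/457730939) = 4*I*√1078798039437627759565/457730939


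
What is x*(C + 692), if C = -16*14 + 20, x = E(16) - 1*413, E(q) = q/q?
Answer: -201056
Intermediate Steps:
E(q) = 1
x = -412 (x = 1 - 1*413 = 1 - 413 = -412)
C = -204 (C = -224 + 20 = -204)
x*(C + 692) = -412*(-204 + 692) = -412*488 = -201056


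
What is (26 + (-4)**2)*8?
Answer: 336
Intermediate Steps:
(26 + (-4)**2)*8 = (26 + 16)*8 = 42*8 = 336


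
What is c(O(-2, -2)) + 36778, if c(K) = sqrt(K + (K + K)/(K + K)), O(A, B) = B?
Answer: 36778 + I ≈ 36778.0 + 1.0*I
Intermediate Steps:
c(K) = sqrt(1 + K) (c(K) = sqrt(K + (2*K)/((2*K))) = sqrt(K + (2*K)*(1/(2*K))) = sqrt(K + 1) = sqrt(1 + K))
c(O(-2, -2)) + 36778 = sqrt(1 - 2) + 36778 = sqrt(-1) + 36778 = I + 36778 = 36778 + I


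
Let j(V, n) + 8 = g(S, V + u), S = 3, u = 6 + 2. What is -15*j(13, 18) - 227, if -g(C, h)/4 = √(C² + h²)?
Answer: -107 + 900*√2 ≈ 1165.8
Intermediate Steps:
u = 8
g(C, h) = -4*√(C² + h²)
j(V, n) = -8 - 4*√(9 + (8 + V)²) (j(V, n) = -8 - 4*√(3² + (V + 8)²) = -8 - 4*√(9 + (8 + V)²))
-15*j(13, 18) - 227 = -15*(-8 - 4*√(9 + (8 + 13)²)) - 227 = -15*(-8 - 4*√(9 + 21²)) - 227 = -15*(-8 - 4*√(9 + 441)) - 227 = -15*(-8 - 60*√2) - 227 = (120 + 900*√2) - 227 = -107 + 900*√2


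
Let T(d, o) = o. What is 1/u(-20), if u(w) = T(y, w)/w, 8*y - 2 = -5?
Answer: 1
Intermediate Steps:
y = -3/8 (y = 1/4 + (1/8)*(-5) = 1/4 - 5/8 = -3/8 ≈ -0.37500)
u(w) = 1 (u(w) = w/w = 1)
1/u(-20) = 1/1 = 1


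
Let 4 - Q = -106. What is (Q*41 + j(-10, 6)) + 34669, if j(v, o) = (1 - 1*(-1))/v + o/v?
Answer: 195891/5 ≈ 39178.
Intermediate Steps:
j(v, o) = 2/v + o/v (j(v, o) = (1 + 1)/v + o/v = 2/v + o/v)
Q = 110 (Q = 4 - 1*(-106) = 4 + 106 = 110)
(Q*41 + j(-10, 6)) + 34669 = (110*41 + (2 + 6)/(-10)) + 34669 = (4510 - 1/10*8) + 34669 = (4510 - 4/5) + 34669 = 22546/5 + 34669 = 195891/5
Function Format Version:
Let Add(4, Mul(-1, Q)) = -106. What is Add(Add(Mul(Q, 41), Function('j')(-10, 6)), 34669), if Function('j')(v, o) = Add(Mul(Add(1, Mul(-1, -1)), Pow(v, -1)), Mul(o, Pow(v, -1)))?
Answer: Rational(195891, 5) ≈ 39178.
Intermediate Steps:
Function('j')(v, o) = Add(Mul(2, Pow(v, -1)), Mul(o, Pow(v, -1))) (Function('j')(v, o) = Add(Mul(Add(1, 1), Pow(v, -1)), Mul(o, Pow(v, -1))) = Add(Mul(2, Pow(v, -1)), Mul(o, Pow(v, -1))))
Q = 110 (Q = Add(4, Mul(-1, -106)) = Add(4, 106) = 110)
Add(Add(Mul(Q, 41), Function('j')(-10, 6)), 34669) = Add(Add(Mul(110, 41), Mul(Pow(-10, -1), Add(2, 6))), 34669) = Add(Add(4510, Mul(Rational(-1, 10), 8)), 34669) = Add(Add(4510, Rational(-4, 5)), 34669) = Add(Rational(22546, 5), 34669) = Rational(195891, 5)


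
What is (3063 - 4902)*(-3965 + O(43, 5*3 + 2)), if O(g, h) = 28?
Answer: 7240143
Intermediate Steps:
(3063 - 4902)*(-3965 + O(43, 5*3 + 2)) = (3063 - 4902)*(-3965 + 28) = -1839*(-3937) = 7240143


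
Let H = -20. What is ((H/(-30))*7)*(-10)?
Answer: -140/3 ≈ -46.667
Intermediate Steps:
((H/(-30))*7)*(-10) = (-20/(-30)*7)*(-10) = (-20*(-1/30)*7)*(-10) = ((⅔)*7)*(-10) = (14/3)*(-10) = -140/3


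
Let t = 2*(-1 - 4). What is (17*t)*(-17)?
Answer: 2890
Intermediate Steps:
t = -10 (t = 2*(-5) = -10)
(17*t)*(-17) = (17*(-10))*(-17) = -170*(-17) = 2890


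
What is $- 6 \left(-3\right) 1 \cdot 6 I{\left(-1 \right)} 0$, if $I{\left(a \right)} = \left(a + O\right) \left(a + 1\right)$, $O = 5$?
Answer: $0$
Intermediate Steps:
$I{\left(a \right)} = \left(1 + a\right) \left(5 + a\right)$ ($I{\left(a \right)} = \left(a + 5\right) \left(a + 1\right) = \left(5 + a\right) \left(1 + a\right) = \left(1 + a\right) \left(5 + a\right)$)
$- 6 \left(-3\right) 1 \cdot 6 I{\left(-1 \right)} 0 = - 6 \left(-3\right) 1 \cdot 6 \left(5 + \left(-1\right)^{2} + 6 \left(-1\right)\right) 0 = - 6 \left(\left(-3\right) 6\right) \left(5 + 1 - 6\right) 0 = \left(-6\right) \left(-18\right) 0 \cdot 0 = 108 \cdot 0 = 0$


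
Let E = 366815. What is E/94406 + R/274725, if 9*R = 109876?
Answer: 917332211531/233421195150 ≈ 3.9299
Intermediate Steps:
R = 109876/9 (R = (1/9)*109876 = 109876/9 ≈ 12208.)
E/94406 + R/274725 = 366815/94406 + (109876/9)/274725 = 366815*(1/94406) + (109876/9)*(1/274725) = 366815/94406 + 109876/2472525 = 917332211531/233421195150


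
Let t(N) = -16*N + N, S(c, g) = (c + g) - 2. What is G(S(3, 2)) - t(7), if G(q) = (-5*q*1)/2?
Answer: 195/2 ≈ 97.500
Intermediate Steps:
S(c, g) = -2 + c + g
t(N) = -15*N
G(q) = -5*q/2 (G(q) = -5*q*(1/2) = -5*q/2)
G(S(3, 2)) - t(7) = -5*(-2 + 3 + 2)/2 - (-15)*7 = -5/2*3 - 1*(-105) = -15/2 + 105 = 195/2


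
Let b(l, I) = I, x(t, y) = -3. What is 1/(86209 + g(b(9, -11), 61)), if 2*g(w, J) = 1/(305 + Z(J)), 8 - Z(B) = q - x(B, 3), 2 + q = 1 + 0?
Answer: 622/53621999 ≈ 1.1600e-5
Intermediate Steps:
q = -1 (q = -2 + (1 + 0) = -2 + 1 = -1)
Z(B) = 6 (Z(B) = 8 - (-1 - 1*(-3)) = 8 - (-1 + 3) = 8 - 1*2 = 8 - 2 = 6)
g(w, J) = 1/622 (g(w, J) = 1/(2*(305 + 6)) = (½)/311 = (½)*(1/311) = 1/622)
1/(86209 + g(b(9, -11), 61)) = 1/(86209 + 1/622) = 1/(53621999/622) = 622/53621999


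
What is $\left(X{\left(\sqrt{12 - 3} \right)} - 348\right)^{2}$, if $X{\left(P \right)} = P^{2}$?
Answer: $114921$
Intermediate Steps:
$\left(X{\left(\sqrt{12 - 3} \right)} - 348\right)^{2} = \left(\left(\sqrt{12 - 3}\right)^{2} - 348\right)^{2} = \left(\left(\sqrt{9}\right)^{2} - 348\right)^{2} = \left(3^{2} - 348\right)^{2} = \left(9 - 348\right)^{2} = \left(-339\right)^{2} = 114921$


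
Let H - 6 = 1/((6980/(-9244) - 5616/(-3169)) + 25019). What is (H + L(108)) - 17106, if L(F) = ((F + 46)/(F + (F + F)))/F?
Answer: -4568391429898554121/267157462943736 ≈ -17100.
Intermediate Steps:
L(F) = (46 + F)/(3*F²) (L(F) = ((46 + F)/(F + 2*F))/F = ((46 + F)/((3*F)))/F = ((46 + F)*(1/(3*F)))/F = ((46 + F)/(3*F))/F = (46 + F)/(3*F²))
H = 1099420751311/183235571292 (H = 6 + 1/((6980/(-9244) - 5616/(-3169)) + 25019) = 6 + 1/((6980*(-1/9244) - 5616*(-1/3169)) + 25019) = 6 + 1/((-1745/2311 + 5616/3169) + 25019) = 6 + 1/(7448671/7323559 + 25019) = 6 + 1/(183235571292/7323559) = 6 + 7323559/183235571292 = 1099420751311/183235571292 ≈ 6.0000)
(H + L(108)) - 17106 = (1099420751311/183235571292 + (⅓)*(46 + 108)/108²) - 17106 = (1099420751311/183235571292 + (⅓)*(1/11664)*154) - 17106 = (1099420751311/183235571292 + 77/17496) - 17106 = 1604131216993895/267157462943736 - 17106 = -4568391429898554121/267157462943736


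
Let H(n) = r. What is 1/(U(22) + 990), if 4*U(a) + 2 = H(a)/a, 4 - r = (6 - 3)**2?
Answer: 88/87071 ≈ 0.0010107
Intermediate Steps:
r = -5 (r = 4 - (6 - 3)**2 = 4 - 1*3**2 = 4 - 1*9 = 4 - 9 = -5)
H(n) = -5
U(a) = -1/2 - 5/(4*a) (U(a) = -1/2 + (-5/a)/4 = -1/2 - 5/(4*a))
1/(U(22) + 990) = 1/((1/4)*(-5 - 2*22)/22 + 990) = 1/((1/4)*(1/22)*(-5 - 44) + 990) = 1/((1/4)*(1/22)*(-49) + 990) = 1/(-49/88 + 990) = 1/(87071/88) = 88/87071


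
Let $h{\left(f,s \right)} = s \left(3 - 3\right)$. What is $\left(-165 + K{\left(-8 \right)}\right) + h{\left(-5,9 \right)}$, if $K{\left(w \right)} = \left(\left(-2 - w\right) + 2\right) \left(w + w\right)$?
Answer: $-293$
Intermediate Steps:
$K{\left(w \right)} = - 2 w^{2}$ ($K{\left(w \right)} = - w 2 w = - 2 w^{2}$)
$h{\left(f,s \right)} = 0$ ($h{\left(f,s \right)} = s 0 = 0$)
$\left(-165 + K{\left(-8 \right)}\right) + h{\left(-5,9 \right)} = \left(-165 - 2 \left(-8\right)^{2}\right) + 0 = \left(-165 - 128\right) + 0 = -293 + 0 = -293$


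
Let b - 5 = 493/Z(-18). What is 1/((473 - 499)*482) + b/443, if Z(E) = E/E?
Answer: 6240493/5551676 ≈ 1.1241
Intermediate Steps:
Z(E) = 1
b = 498 (b = 5 + 493/1 = 5 + 493*1 = 5 + 493 = 498)
1/((473 - 499)*482) + b/443 = 1/((473 - 499)*482) + 498/443 = (1/482)/(-26) + 498*(1/443) = -1/26*1/482 + 498/443 = -1/12532 + 498/443 = 6240493/5551676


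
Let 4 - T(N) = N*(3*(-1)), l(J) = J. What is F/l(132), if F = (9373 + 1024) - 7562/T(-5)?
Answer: 40643/484 ≈ 83.973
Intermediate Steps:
T(N) = 4 + 3*N (T(N) = 4 - N*3*(-1) = 4 - N*(-3) = 4 - (-3)*N = 4 + 3*N)
F = 121929/11 (F = (9373 + 1024) - 7562/(4 + 3*(-5)) = 10397 - 7562/(4 - 15) = 10397 - 7562/(-11) = 10397 - 7562*(-1)/11 = 10397 - 1*(-7562/11) = 10397 + 7562/11 = 121929/11 ≈ 11084.)
F/l(132) = (121929/11)/132 = (121929/11)*(1/132) = 40643/484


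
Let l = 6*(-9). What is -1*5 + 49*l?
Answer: -2651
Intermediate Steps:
l = -54
-1*5 + 49*l = -1*5 + 49*(-54) = -5 - 2646 = -2651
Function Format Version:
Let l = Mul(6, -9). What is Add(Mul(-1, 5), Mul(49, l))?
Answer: -2651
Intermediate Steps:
l = -54
Add(Mul(-1, 5), Mul(49, l)) = Add(Mul(-1, 5), Mul(49, -54)) = Add(-5, -2646) = -2651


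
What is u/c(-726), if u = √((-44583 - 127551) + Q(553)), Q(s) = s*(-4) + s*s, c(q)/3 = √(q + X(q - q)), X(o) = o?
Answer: -3*I*√1082/22 ≈ -4.4855*I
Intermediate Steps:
c(q) = 3*√q (c(q) = 3*√(q + (q - q)) = 3*√(q + 0) = 3*√q)
Q(s) = s² - 4*s (Q(s) = -4*s + s² = s² - 4*s)
u = 9*√1623 (u = √((-44583 - 127551) + 553*(-4 + 553)) = √(-172134 + 553*549) = √(-172134 + 303597) = √131463 = 9*√1623 ≈ 362.58)
u/c(-726) = (9*√1623)/((3*√(-726))) = (9*√1623)/((3*(11*I*√6))) = (9*√1623)/((33*I*√6)) = (9*√1623)*(-I*√6/198) = -3*I*√1082/22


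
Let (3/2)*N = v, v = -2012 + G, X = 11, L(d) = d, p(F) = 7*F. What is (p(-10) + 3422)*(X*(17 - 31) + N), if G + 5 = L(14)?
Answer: -14976736/3 ≈ -4.9922e+6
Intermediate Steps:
G = 9 (G = -5 + 14 = 9)
v = -2003 (v = -2012 + 9 = -2003)
N = -4006/3 (N = (⅔)*(-2003) = -4006/3 ≈ -1335.3)
(p(-10) + 3422)*(X*(17 - 31) + N) = (7*(-10) + 3422)*(11*(17 - 31) - 4006/3) = (-70 + 3422)*(11*(-14) - 4006/3) = 3352*(-154 - 4006/3) = 3352*(-4468/3) = -14976736/3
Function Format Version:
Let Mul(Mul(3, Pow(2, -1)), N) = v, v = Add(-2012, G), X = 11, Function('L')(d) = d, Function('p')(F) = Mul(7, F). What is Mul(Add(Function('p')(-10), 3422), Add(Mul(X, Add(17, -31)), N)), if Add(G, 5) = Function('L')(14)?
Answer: Rational(-14976736, 3) ≈ -4.9922e+6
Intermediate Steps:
G = 9 (G = Add(-5, 14) = 9)
v = -2003 (v = Add(-2012, 9) = -2003)
N = Rational(-4006, 3) (N = Mul(Rational(2, 3), -2003) = Rational(-4006, 3) ≈ -1335.3)
Mul(Add(Function('p')(-10), 3422), Add(Mul(X, Add(17, -31)), N)) = Mul(Add(Mul(7, -10), 3422), Add(Mul(11, Add(17, -31)), Rational(-4006, 3))) = Mul(Add(-70, 3422), Add(Mul(11, -14), Rational(-4006, 3))) = Mul(3352, Add(-154, Rational(-4006, 3))) = Mul(3352, Rational(-4468, 3)) = Rational(-14976736, 3)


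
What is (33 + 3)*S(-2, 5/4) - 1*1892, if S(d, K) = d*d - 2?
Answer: -1820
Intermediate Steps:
S(d, K) = -2 + d² (S(d, K) = d² - 2 = -2 + d²)
(33 + 3)*S(-2, 5/4) - 1*1892 = (33 + 3)*(-2 + (-2)²) - 1*1892 = 36*(-2 + 4) - 1892 = 36*2 - 1892 = 72 - 1892 = -1820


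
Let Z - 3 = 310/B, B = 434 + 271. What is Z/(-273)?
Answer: -485/38493 ≈ -0.012600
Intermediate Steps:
B = 705
Z = 485/141 (Z = 3 + 310/705 = 3 + 310*(1/705) = 3 + 62/141 = 485/141 ≈ 3.4397)
Z/(-273) = (485/141)/(-273) = (485/141)*(-1/273) = -485/38493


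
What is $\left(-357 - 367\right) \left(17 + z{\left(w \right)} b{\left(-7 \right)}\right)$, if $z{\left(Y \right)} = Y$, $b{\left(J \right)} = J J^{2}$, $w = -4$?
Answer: $-1005636$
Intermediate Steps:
$b{\left(J \right)} = J^{3}$
$\left(-357 - 367\right) \left(17 + z{\left(w \right)} b{\left(-7 \right)}\right) = \left(-357 - 367\right) \left(17 - 4 \left(-7\right)^{3}\right) = \left(-357 - 367\right) \left(17 - -1372\right) = - 724 \left(17 + 1372\right) = \left(-724\right) 1389 = -1005636$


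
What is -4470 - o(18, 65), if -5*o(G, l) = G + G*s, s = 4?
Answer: -4452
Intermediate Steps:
o(G, l) = -G (o(G, l) = -(G + G*4)/5 = -(G + 4*G)/5 = -G)
-4470 - o(18, 65) = -4470 - (-1)*18 = -4470 - 1*(-18) = -4470 + 18 = -4452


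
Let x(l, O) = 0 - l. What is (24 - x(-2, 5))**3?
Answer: 10648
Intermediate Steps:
x(l, O) = -l
(24 - x(-2, 5))**3 = (24 - (-1)*(-2))**3 = (24 - 1*2)**3 = (24 - 2)**3 = 22**3 = 10648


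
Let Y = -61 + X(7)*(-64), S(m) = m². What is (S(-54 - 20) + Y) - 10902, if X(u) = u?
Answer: -5935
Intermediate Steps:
Y = -509 (Y = -61 + 7*(-64) = -61 - 448 = -509)
(S(-54 - 20) + Y) - 10902 = ((-54 - 20)² - 509) - 10902 = ((-74)² - 509) - 10902 = (5476 - 509) - 10902 = 4967 - 10902 = -5935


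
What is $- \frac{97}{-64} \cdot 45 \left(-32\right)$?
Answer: $- \frac{4365}{2} \approx -2182.5$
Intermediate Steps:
$- \frac{97}{-64} \cdot 45 \left(-32\right) = \left(-97\right) \left(- \frac{1}{64}\right) 45 \left(-32\right) = \frac{97}{64} \cdot 45 \left(-32\right) = \frac{4365}{64} \left(-32\right) = - \frac{4365}{2}$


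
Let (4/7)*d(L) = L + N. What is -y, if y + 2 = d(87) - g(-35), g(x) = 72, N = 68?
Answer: -789/4 ≈ -197.25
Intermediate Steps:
d(L) = 119 + 7*L/4 (d(L) = 7*(L + 68)/4 = 7*(68 + L)/4 = 119 + 7*L/4)
y = 789/4 (y = -2 + ((119 + (7/4)*87) - 1*72) = -2 + ((119 + 609/4) - 72) = -2 + (1085/4 - 72) = -2 + 797/4 = 789/4 ≈ 197.25)
-y = -1*789/4 = -789/4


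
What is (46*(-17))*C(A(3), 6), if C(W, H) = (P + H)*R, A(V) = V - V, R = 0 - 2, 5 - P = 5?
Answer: 9384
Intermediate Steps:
P = 0 (P = 5 - 1*5 = 5 - 5 = 0)
R = -2
A(V) = 0
C(W, H) = -2*H (C(W, H) = (0 + H)*(-2) = H*(-2) = -2*H)
(46*(-17))*C(A(3), 6) = (46*(-17))*(-2*6) = -782*(-12) = 9384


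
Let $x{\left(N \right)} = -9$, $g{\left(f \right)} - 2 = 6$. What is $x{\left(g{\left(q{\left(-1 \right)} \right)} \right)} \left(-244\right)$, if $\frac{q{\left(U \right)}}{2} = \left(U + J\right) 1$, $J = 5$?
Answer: $2196$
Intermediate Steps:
$q{\left(U \right)} = 10 + 2 U$ ($q{\left(U \right)} = 2 \left(U + 5\right) 1 = 2 \left(5 + U\right) 1 = 2 \left(5 + U\right) = 10 + 2 U$)
$g{\left(f \right)} = 8$ ($g{\left(f \right)} = 2 + 6 = 8$)
$x{\left(g{\left(q{\left(-1 \right)} \right)} \right)} \left(-244\right) = \left(-9\right) \left(-244\right) = 2196$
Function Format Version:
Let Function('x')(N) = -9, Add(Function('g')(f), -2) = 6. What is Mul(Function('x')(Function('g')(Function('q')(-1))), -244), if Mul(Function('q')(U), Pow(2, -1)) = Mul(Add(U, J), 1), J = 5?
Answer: 2196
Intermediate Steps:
Function('q')(U) = Add(10, Mul(2, U)) (Function('q')(U) = Mul(2, Mul(Add(U, 5), 1)) = Mul(2, Mul(Add(5, U), 1)) = Mul(2, Add(5, U)) = Add(10, Mul(2, U)))
Function('g')(f) = 8 (Function('g')(f) = Add(2, 6) = 8)
Mul(Function('x')(Function('g')(Function('q')(-1))), -244) = Mul(-9, -244) = 2196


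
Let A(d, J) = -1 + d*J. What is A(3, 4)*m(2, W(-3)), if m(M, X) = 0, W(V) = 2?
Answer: 0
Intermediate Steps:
A(d, J) = -1 + J*d
A(3, 4)*m(2, W(-3)) = (-1 + 4*3)*0 = (-1 + 12)*0 = 11*0 = 0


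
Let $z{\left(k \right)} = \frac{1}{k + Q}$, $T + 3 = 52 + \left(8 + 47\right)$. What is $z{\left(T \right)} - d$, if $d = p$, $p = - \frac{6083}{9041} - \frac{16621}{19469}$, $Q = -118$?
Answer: $\frac{3585786203}{2464269206} \approx 1.4551$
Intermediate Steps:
$T = 104$ ($T = -3 + \left(52 + \left(8 + 47\right)\right) = -3 + \left(52 + 55\right) = -3 + 107 = 104$)
$p = - \frac{268700388}{176019229}$ ($p = \left(-6083\right) \frac{1}{9041} - \frac{16621}{19469} = - \frac{6083}{9041} - \frac{16621}{19469} = - \frac{268700388}{176019229} \approx -1.5265$)
$z{\left(k \right)} = \frac{1}{-118 + k}$ ($z{\left(k \right)} = \frac{1}{k - 118} = \frac{1}{-118 + k}$)
$d = - \frac{268700388}{176019229} \approx -1.5265$
$z{\left(T \right)} - d = \frac{1}{-118 + 104} - - \frac{268700388}{176019229} = \frac{1}{-14} + \frac{268700388}{176019229} = - \frac{1}{14} + \frac{268700388}{176019229} = \frac{3585786203}{2464269206}$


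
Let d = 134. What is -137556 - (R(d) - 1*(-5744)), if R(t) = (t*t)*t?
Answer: -2549404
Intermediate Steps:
R(t) = t³ (R(t) = t²*t = t³)
-137556 - (R(d) - 1*(-5744)) = -137556 - (134³ - 1*(-5744)) = -137556 - (2406104 + 5744) = -137556 - 1*2411848 = -137556 - 2411848 = -2549404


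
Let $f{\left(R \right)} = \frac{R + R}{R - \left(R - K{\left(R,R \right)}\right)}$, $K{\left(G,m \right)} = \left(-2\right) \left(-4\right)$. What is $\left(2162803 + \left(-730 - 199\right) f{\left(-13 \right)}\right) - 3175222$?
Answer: $- \frac{4037599}{4} \approx -1.0094 \cdot 10^{6}$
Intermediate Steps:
$K{\left(G,m \right)} = 8$
$f{\left(R \right)} = \frac{R}{4}$ ($f{\left(R \right)} = \frac{R + R}{R - \left(-8 + R\right)} = \frac{2 R}{8} = 2 R \frac{1}{8} = \frac{R}{4}$)
$\left(2162803 + \left(-730 - 199\right) f{\left(-13 \right)}\right) - 3175222 = \left(2162803 + \left(-730 - 199\right) \frac{1}{4} \left(-13\right)\right) - 3175222 = \left(2162803 - - \frac{12077}{4}\right) - 3175222 = \left(2162803 + \frac{12077}{4}\right) - 3175222 = \frac{8663289}{4} - 3175222 = - \frac{4037599}{4}$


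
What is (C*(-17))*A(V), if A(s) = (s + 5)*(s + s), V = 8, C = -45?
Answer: 159120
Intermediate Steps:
A(s) = 2*s*(5 + s) (A(s) = (5 + s)*(2*s) = 2*s*(5 + s))
(C*(-17))*A(V) = (-45*(-17))*(2*8*(5 + 8)) = 765*(2*8*13) = 765*208 = 159120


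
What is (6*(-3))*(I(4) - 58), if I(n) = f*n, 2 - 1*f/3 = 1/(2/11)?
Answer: 1800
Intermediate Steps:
f = -21/2 (f = 6 - 3/(2/11) = 6 - 3/(2*(1/11)) = 6 - 3/2/11 = 6 - 3*11/2 = 6 - 33/2 = -21/2 ≈ -10.500)
I(n) = -21*n/2
(6*(-3))*(I(4) - 58) = (6*(-3))*(-21/2*4 - 58) = -18*(-42 - 58) = -18*(-100) = 1800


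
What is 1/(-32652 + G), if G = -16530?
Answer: -1/49182 ≈ -2.0333e-5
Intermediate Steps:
1/(-32652 + G) = 1/(-32652 - 16530) = 1/(-49182) = -1/49182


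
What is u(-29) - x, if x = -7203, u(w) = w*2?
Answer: 7145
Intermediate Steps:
u(w) = 2*w
u(-29) - x = 2*(-29) - 1*(-7203) = -58 + 7203 = 7145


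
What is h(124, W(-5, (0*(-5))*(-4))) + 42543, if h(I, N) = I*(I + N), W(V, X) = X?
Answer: 57919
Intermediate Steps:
h(124, W(-5, (0*(-5))*(-4))) + 42543 = 124*(124 + (0*(-5))*(-4)) + 42543 = 124*(124 + 0*(-4)) + 42543 = 124*(124 + 0) + 42543 = 124*124 + 42543 = 15376 + 42543 = 57919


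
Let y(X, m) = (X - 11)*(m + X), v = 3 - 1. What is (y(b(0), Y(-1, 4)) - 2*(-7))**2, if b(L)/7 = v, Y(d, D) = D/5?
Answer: 85264/25 ≈ 3410.6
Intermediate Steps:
Y(d, D) = D/5 (Y(d, D) = D*(1/5) = D/5)
v = 2
b(L) = 14 (b(L) = 7*2 = 14)
y(X, m) = (-11 + X)*(X + m)
(y(b(0), Y(-1, 4)) - 2*(-7))**2 = ((14**2 - 11*14 - 11*4/5 + 14*((1/5)*4)) - 2*(-7))**2 = ((196 - 154 - 11*4/5 + 14*(4/5)) + 14)**2 = ((196 - 154 - 44/5 + 56/5) + 14)**2 = (222/5 + 14)**2 = (292/5)**2 = 85264/25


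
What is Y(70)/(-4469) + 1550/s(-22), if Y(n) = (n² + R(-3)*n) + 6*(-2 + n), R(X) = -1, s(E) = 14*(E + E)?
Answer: -5076779/1376452 ≈ -3.6883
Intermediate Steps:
s(E) = 28*E (s(E) = 14*(2*E) = 28*E)
Y(n) = -12 + n² + 5*n (Y(n) = (n² - n) + 6*(-2 + n) = (n² - n) + (-12 + 6*n) = -12 + n² + 5*n)
Y(70)/(-4469) + 1550/s(-22) = (-12 + 70² + 5*70)/(-4469) + 1550/((28*(-22))) = (-12 + 4900 + 350)*(-1/4469) + 1550/(-616) = 5238*(-1/4469) + 1550*(-1/616) = -5238/4469 - 775/308 = -5076779/1376452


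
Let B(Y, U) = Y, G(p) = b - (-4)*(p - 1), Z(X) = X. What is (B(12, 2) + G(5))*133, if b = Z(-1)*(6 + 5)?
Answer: 2261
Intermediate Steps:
b = -11 (b = -(6 + 5) = -1*11 = -11)
G(p) = -15 + 4*p (G(p) = -11 - (-4)*(p - 1) = -11 - (-4)*(-1 + p) = -11 - (4 - 4*p) = -11 + (-4 + 4*p) = -15 + 4*p)
(B(12, 2) + G(5))*133 = (12 + (-15 + 4*5))*133 = (12 + (-15 + 20))*133 = (12 + 5)*133 = 17*133 = 2261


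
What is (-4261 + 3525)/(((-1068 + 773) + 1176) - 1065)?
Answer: 4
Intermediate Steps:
(-4261 + 3525)/(((-1068 + 773) + 1176) - 1065) = -736/((-295 + 1176) - 1065) = -736/(881 - 1065) = -736/(-184) = -736*(-1/184) = 4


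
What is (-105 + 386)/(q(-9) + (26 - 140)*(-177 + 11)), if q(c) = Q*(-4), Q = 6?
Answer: 281/18900 ≈ 0.014868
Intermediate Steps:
q(c) = -24 (q(c) = 6*(-4) = -24)
(-105 + 386)/(q(-9) + (26 - 140)*(-177 + 11)) = (-105 + 386)/(-24 + (26 - 140)*(-177 + 11)) = 281/(-24 - 114*(-166)) = 281/(-24 + 18924) = 281/18900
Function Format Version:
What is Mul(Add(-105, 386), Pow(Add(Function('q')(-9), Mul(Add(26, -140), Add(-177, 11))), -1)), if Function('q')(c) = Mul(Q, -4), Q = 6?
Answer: Rational(281, 18900) ≈ 0.014868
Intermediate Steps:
Function('q')(c) = -24 (Function('q')(c) = Mul(6, -4) = -24)
Mul(Add(-105, 386), Pow(Add(Function('q')(-9), Mul(Add(26, -140), Add(-177, 11))), -1)) = Mul(Add(-105, 386), Pow(Add(-24, Mul(Add(26, -140), Add(-177, 11))), -1)) = Mul(281, Pow(Add(-24, Mul(-114, -166)), -1)) = Mul(281, Pow(Add(-24, 18924), -1)) = Mul(281, Pow(18900, -1)) = Mul(281, Rational(1, 18900)) = Rational(281, 18900)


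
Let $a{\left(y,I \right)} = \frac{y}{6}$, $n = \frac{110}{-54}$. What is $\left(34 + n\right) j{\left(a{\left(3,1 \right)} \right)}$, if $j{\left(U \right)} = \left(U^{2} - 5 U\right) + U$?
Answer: $- \frac{6041}{108} \approx -55.935$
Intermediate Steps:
$n = - \frac{55}{27}$ ($n = 110 \left(- \frac{1}{54}\right) = - \frac{55}{27} \approx -2.037$)
$a{\left(y,I \right)} = \frac{y}{6}$ ($a{\left(y,I \right)} = y \frac{1}{6} = \frac{y}{6}$)
$j{\left(U \right)} = U^{2} - 4 U$
$\left(34 + n\right) j{\left(a{\left(3,1 \right)} \right)} = \left(34 - \frac{55}{27}\right) \frac{1}{6} \cdot 3 \left(-4 + \frac{1}{6} \cdot 3\right) = \frac{863 \frac{-4 + \frac{1}{2}}{2}}{27} = \frac{863 \cdot \frac{1}{2} \left(- \frac{7}{2}\right)}{27} = \frac{863}{27} \left(- \frac{7}{4}\right) = - \frac{6041}{108}$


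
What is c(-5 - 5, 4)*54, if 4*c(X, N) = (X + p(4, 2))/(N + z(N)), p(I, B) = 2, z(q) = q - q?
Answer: -27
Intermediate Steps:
z(q) = 0
c(X, N) = (2 + X)/(4*N) (c(X, N) = ((X + 2)/(N + 0))/4 = ((2 + X)/N)/4 = (2 + X)/(4*N))
c(-5 - 5, 4)*54 = ((¼)*(2 + (-5 - 5))/4)*54 = ((¼)*(¼)*(2 - 10))*54 = ((¼)*(¼)*(-8))*54 = -½*54 = -27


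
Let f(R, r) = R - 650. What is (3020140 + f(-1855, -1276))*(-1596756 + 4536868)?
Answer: 8872184875120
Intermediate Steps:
f(R, r) = -650 + R
(3020140 + f(-1855, -1276))*(-1596756 + 4536868) = (3020140 + (-650 - 1855))*(-1596756 + 4536868) = (3020140 - 2505)*2940112 = 3017635*2940112 = 8872184875120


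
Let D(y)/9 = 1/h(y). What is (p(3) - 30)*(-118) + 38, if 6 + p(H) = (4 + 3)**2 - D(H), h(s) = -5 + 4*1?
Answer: -2558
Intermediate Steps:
h(s) = -1 (h(s) = -5 + 4 = -1)
D(y) = -9 (D(y) = 9*(1/(-1)) = 9*(1*(-1)) = 9*(-1) = -9)
p(H) = 52 (p(H) = -6 + ((4 + 3)**2 - 1*(-9)) = -6 + (7**2 + 9) = -6 + (49 + 9) = -6 + 58 = 52)
(p(3) - 30)*(-118) + 38 = (52 - 30)*(-118) + 38 = 22*(-118) + 38 = -2596 + 38 = -2558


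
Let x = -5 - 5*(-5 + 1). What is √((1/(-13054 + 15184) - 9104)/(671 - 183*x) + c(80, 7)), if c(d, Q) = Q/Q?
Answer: √26294932157295/2208810 ≈ 2.3215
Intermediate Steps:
c(d, Q) = 1
x = 15 (x = -5 - 5*(-4) = -5 + 20 = 15)
√((1/(-13054 + 15184) - 9104)/(671 - 183*x) + c(80, 7)) = √((1/(-13054 + 15184) - 9104)/(671 - 183*15) + 1) = √((1/2130 - 9104)/(671 - 2745) + 1) = √((1/2130 - 9104)/(-2074) + 1) = √(-19391519/2130*(-1/2074) + 1) = √(19391519/4417620 + 1) = √(23809139/4417620) = √26294932157295/2208810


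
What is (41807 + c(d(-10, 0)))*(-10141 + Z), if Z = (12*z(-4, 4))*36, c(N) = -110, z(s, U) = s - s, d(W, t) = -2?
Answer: -422849277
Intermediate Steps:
z(s, U) = 0
Z = 0 (Z = (12*0)*36 = 0*36 = 0)
(41807 + c(d(-10, 0)))*(-10141 + Z) = (41807 - 110)*(-10141 + 0) = 41697*(-10141) = -422849277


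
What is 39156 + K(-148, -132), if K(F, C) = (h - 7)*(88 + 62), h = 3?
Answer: 38556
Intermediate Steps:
K(F, C) = -600 (K(F, C) = (3 - 7)*(88 + 62) = -4*150 = -600)
39156 + K(-148, -132) = 39156 - 600 = 38556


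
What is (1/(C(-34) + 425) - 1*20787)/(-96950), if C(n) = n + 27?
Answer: 1737793/8105020 ≈ 0.21441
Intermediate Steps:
C(n) = 27 + n
(1/(C(-34) + 425) - 1*20787)/(-96950) = (1/((27 - 34) + 425) - 1*20787)/(-96950) = (1/(-7 + 425) - 20787)*(-1/96950) = (1/418 - 20787)*(-1/96950) = -8688965/418*(-1/96950) = 1737793/8105020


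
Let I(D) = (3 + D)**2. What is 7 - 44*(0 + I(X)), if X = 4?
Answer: -2149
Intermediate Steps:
7 - 44*(0 + I(X)) = 7 - 44*(0 + (3 + 4)**2) = 7 - 44*(0 + 7**2) = 7 - 44*(0 + 49) = 7 - 44*49 = 7 - 11*196 = 7 - 2156 = -2149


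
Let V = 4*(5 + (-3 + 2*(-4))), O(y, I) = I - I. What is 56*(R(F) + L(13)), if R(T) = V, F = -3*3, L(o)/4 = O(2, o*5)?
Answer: -1344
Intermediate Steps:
O(y, I) = 0
L(o) = 0 (L(o) = 4*0 = 0)
F = -9
V = -24 (V = 4*(5 + (-3 - 8)) = 4*(5 - 11) = 4*(-6) = -24)
R(T) = -24
56*(R(F) + L(13)) = 56*(-24 + 0) = 56*(-24) = -1344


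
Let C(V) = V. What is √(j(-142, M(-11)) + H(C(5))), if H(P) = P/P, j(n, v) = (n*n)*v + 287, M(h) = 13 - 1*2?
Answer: 2*√55523 ≈ 471.27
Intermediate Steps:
M(h) = 11 (M(h) = 13 - 2 = 11)
j(n, v) = 287 + v*n² (j(n, v) = n²*v + 287 = v*n² + 287 = 287 + v*n²)
H(P) = 1
√(j(-142, M(-11)) + H(C(5))) = √((287 + 11*(-142)²) + 1) = √((287 + 11*20164) + 1) = √((287 + 221804) + 1) = √(222091 + 1) = √222092 = 2*√55523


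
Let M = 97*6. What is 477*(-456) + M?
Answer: -216930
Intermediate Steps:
M = 582
477*(-456) + M = 477*(-456) + 582 = -217512 + 582 = -216930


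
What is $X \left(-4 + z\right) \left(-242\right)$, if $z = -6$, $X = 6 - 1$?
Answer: $12100$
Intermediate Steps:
$X = 5$
$X \left(-4 + z\right) \left(-242\right) = 5 \left(-4 - 6\right) \left(-242\right) = 5 \left(-10\right) \left(-242\right) = \left(-50\right) \left(-242\right) = 12100$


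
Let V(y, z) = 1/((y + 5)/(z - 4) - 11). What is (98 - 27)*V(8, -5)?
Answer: -639/112 ≈ -5.7054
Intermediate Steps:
V(y, z) = 1/(-11 + (5 + y)/(-4 + z)) (V(y, z) = 1/((5 + y)/(-4 + z) - 11) = 1/(-11 + (5 + y)/(-4 + z)))
(98 - 27)*V(8, -5) = (98 - 27)*((-4 - 5)/(49 + 8 - 11*(-5))) = 71*(-9/(49 + 8 + 55)) = 71*(-9/112) = -639/112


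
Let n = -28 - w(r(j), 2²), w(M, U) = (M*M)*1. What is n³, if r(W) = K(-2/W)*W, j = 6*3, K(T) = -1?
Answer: -43614208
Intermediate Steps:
j = 18
r(W) = -W
w(M, U) = M² (w(M, U) = M²*1 = M²)
n = -352 (n = -28 - (-1*18)² = -28 - 1*(-18)² = -28 - 1*324 = -28 - 324 = -352)
n³ = (-352)³ = -43614208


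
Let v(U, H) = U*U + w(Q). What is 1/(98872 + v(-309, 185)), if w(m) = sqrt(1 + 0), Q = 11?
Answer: 1/194354 ≈ 5.1453e-6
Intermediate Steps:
w(m) = 1 (w(m) = sqrt(1) = 1)
v(U, H) = 1 + U**2 (v(U, H) = U*U + 1 = U**2 + 1 = 1 + U**2)
1/(98872 + v(-309, 185)) = 1/(98872 + (1 + (-309)**2)) = 1/(98872 + (1 + 95481)) = 1/(98872 + 95482) = 1/194354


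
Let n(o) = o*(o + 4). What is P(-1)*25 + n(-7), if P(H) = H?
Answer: -4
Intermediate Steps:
n(o) = o*(4 + o)
P(-1)*25 + n(-7) = -1*25 - 7*(4 - 7) = -25 - 7*(-3) = -25 + 21 = -4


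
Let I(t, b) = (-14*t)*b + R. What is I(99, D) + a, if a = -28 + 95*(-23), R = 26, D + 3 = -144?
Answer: 201555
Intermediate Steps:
D = -147 (D = -3 - 144 = -147)
a = -2213 (a = -28 - 2185 = -2213)
I(t, b) = 26 - 14*b*t (I(t, b) = (-14*t)*b + 26 = -14*b*t + 26 = 26 - 14*b*t)
I(99, D) + a = (26 - 14*(-147)*99) - 2213 = (26 + 203742) - 2213 = 203768 - 2213 = 201555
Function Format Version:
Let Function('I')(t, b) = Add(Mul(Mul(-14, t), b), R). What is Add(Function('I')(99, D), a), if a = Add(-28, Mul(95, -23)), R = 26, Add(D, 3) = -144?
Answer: 201555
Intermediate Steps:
D = -147 (D = Add(-3, -144) = -147)
a = -2213 (a = Add(-28, -2185) = -2213)
Function('I')(t, b) = Add(26, Mul(-14, b, t)) (Function('I')(t, b) = Add(Mul(Mul(-14, t), b), 26) = Add(Mul(-14, b, t), 26) = Add(26, Mul(-14, b, t)))
Add(Function('I')(99, D), a) = Add(Add(26, Mul(-14, -147, 99)), -2213) = Add(Add(26, 203742), -2213) = Add(203768, -2213) = 201555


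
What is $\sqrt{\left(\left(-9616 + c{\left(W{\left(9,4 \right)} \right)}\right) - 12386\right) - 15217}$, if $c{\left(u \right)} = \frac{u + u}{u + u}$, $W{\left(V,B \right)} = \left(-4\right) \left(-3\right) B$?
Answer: $i \sqrt{37218} \approx 192.92 i$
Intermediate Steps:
$W{\left(V,B \right)} = 12 B$
$c{\left(u \right)} = 1$ ($c{\left(u \right)} = \frac{2 u}{2 u} = 2 u \frac{1}{2 u} = 1$)
$\sqrt{\left(\left(-9616 + c{\left(W{\left(9,4 \right)} \right)}\right) - 12386\right) - 15217} = \sqrt{\left(\left(-9616 + 1\right) - 12386\right) - 15217} = \sqrt{\left(-9615 - 12386\right) - 15217} = \sqrt{-22001 - 15217} = \sqrt{-37218} = i \sqrt{37218}$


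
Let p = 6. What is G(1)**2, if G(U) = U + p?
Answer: 49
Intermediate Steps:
G(U) = 6 + U (G(U) = U + 6 = 6 + U)
G(1)**2 = (6 + 1)**2 = 7**2 = 49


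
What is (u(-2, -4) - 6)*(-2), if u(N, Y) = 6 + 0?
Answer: 0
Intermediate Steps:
u(N, Y) = 6
(u(-2, -4) - 6)*(-2) = (6 - 6)*(-2) = 0*(-2) = 0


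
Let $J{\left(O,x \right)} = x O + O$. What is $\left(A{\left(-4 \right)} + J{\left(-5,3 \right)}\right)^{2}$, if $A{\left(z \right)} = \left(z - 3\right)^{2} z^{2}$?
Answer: $583696$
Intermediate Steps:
$J{\left(O,x \right)} = O + O x$ ($J{\left(O,x \right)} = O x + O = O + O x$)
$A{\left(z \right)} = z^{2} \left(-3 + z\right)^{2}$ ($A{\left(z \right)} = \left(-3 + z\right)^{2} z^{2} = z^{2} \left(-3 + z\right)^{2}$)
$\left(A{\left(-4 \right)} + J{\left(-5,3 \right)}\right)^{2} = \left(\left(-4\right)^{2} \left(-3 - 4\right)^{2} - 5 \left(1 + 3\right)\right)^{2} = \left(16 \left(-7\right)^{2} - 20\right)^{2} = \left(16 \cdot 49 - 20\right)^{2} = \left(784 - 20\right)^{2} = 764^{2} = 583696$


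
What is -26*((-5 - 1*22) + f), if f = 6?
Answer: 546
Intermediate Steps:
-26*((-5 - 1*22) + f) = -26*((-5 - 1*22) + 6) = -26*((-5 - 22) + 6) = -26*(-27 + 6) = -26*(-21) = 546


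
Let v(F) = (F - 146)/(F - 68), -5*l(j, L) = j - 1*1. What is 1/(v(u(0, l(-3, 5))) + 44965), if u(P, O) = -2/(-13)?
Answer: 147/6610171 ≈ 2.2238e-5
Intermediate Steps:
l(j, L) = ⅕ - j/5 (l(j, L) = -(j - 1*1)/5 = -(j - 1)/5 = -(-1 + j)/5 = ⅕ - j/5)
u(P, O) = 2/13 (u(P, O) = -2*(-1/13) = 2/13)
v(F) = (-146 + F)/(-68 + F)
1/(v(u(0, l(-3, 5))) + 44965) = 1/((-146 + 2/13)/(-68 + 2/13) + 44965) = 1/(-1896/13/(-882/13) + 44965) = 1/(-13/882*(-1896/13) + 44965) = 1/(316/147 + 44965) = 1/(6610171/147) = 147/6610171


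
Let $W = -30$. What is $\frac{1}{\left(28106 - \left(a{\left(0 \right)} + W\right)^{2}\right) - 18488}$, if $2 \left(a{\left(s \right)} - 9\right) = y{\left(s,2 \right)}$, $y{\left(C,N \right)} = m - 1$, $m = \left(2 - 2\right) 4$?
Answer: $\frac{4}{36623} \approx 0.00010922$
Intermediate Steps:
$m = 0$ ($m = 0 \cdot 4 = 0$)
$y{\left(C,N \right)} = -1$ ($y{\left(C,N \right)} = 0 - 1 = -1$)
$a{\left(s \right)} = \frac{17}{2}$ ($a{\left(s \right)} = 9 + \frac{1}{2} \left(-1\right) = 9 - \frac{1}{2} = \frac{17}{2}$)
$\frac{1}{\left(28106 - \left(a{\left(0 \right)} + W\right)^{2}\right) - 18488} = \frac{1}{\left(28106 - \left(\frac{17}{2} - 30\right)^{2}\right) - 18488} = \frac{1}{\left(28106 - \left(- \frac{43}{2}\right)^{2}\right) - 18488} = \frac{1}{\left(28106 - \frac{1849}{4}\right) - 18488} = \frac{1}{\frac{110575}{4} - 18488} = \frac{1}{\frac{36623}{4}} = \frac{4}{36623}$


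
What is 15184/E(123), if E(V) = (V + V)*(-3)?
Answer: -7592/369 ≈ -20.575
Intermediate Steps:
E(V) = -6*V (E(V) = (2*V)*(-3) = -6*V)
15184/E(123) = 15184/((-6*123)) = 15184/(-738) = 15184*(-1/738) = -7592/369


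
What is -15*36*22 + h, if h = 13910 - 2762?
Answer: -732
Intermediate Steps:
h = 11148
-15*36*22 + h = -15*36*22 + 11148 = -540*22 + 11148 = -11880 + 11148 = -732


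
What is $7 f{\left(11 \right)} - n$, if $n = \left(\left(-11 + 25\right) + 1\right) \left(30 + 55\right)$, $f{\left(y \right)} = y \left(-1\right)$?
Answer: $-1352$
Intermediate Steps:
$f{\left(y \right)} = - y$
$n = 1275$ ($n = \left(14 + 1\right) 85 = 15 \cdot 85 = 1275$)
$7 f{\left(11 \right)} - n = 7 \left(\left(-1\right) 11\right) - 1275 = 7 \left(-11\right) - 1275 = -77 - 1275 = -1352$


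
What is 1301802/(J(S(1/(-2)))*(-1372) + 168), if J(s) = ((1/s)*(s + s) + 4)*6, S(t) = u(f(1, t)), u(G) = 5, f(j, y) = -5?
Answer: -216967/8204 ≈ -26.447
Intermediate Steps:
S(t) = 5
J(s) = 36 (J(s) = ((2*s)/s + 4)*6 = (2 + 4)*6 = 6*6 = 36)
1301802/(J(S(1/(-2)))*(-1372) + 168) = 1301802/(36*(-1372) + 168) = 1301802/(-49392 + 168) = 1301802/(-49224) = 1301802*(-1/49224) = -216967/8204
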